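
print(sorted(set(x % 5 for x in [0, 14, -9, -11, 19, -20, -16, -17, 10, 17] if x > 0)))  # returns [0, 2, 4]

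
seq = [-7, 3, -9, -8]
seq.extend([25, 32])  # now [-7, 3, -9, -8, 25, 32]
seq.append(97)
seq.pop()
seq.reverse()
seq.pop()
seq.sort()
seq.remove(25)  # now [-9, -8, 3, 32]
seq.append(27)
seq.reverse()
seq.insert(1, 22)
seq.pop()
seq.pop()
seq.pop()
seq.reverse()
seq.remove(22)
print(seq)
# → [32, 27]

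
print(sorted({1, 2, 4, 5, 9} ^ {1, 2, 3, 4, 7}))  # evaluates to [3, 5, 7, 9]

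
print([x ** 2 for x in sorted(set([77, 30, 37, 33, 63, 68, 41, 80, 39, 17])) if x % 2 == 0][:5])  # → [900, 4624, 6400]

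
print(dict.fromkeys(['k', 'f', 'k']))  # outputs {'k': None, 'f': None}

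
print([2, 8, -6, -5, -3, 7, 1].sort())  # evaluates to None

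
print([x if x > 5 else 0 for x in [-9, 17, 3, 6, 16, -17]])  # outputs [0, 17, 0, 6, 16, 0]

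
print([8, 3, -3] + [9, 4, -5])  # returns [8, 3, -3, 9, 4, -5]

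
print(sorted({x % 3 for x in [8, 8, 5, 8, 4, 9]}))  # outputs [0, 1, 2]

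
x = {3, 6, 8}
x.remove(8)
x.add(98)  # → {3, 6, 98}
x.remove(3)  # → {6, 98}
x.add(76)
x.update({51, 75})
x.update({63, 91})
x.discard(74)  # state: {6, 51, 63, 75, 76, 91, 98}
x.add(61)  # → {6, 51, 61, 63, 75, 76, 91, 98}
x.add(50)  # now {6, 50, 51, 61, 63, 75, 76, 91, 98}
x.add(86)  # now {6, 50, 51, 61, 63, 75, 76, 86, 91, 98}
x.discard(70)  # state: {6, 50, 51, 61, 63, 75, 76, 86, 91, 98}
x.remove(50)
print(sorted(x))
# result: [6, 51, 61, 63, 75, 76, 86, 91, 98]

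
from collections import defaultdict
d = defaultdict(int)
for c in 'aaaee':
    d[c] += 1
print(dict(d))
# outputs {'a': 3, 'e': 2}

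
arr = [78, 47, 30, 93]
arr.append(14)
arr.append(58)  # [78, 47, 30, 93, 14, 58]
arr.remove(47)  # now [78, 30, 93, 14, 58]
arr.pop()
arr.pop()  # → 14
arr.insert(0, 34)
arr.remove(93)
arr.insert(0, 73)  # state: [73, 34, 78, 30]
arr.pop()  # 30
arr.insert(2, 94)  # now [73, 34, 94, 78]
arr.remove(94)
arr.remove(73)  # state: [34, 78]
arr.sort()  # [34, 78]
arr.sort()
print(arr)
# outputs [34, 78]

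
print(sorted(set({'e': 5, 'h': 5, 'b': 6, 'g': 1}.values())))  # [1, 5, 6]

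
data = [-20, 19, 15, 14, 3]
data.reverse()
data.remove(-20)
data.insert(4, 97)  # [3, 14, 15, 19, 97]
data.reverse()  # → [97, 19, 15, 14, 3]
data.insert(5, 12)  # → [97, 19, 15, 14, 3, 12]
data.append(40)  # [97, 19, 15, 14, 3, 12, 40]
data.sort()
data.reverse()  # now [97, 40, 19, 15, 14, 12, 3]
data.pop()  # 3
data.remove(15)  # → [97, 40, 19, 14, 12]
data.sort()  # [12, 14, 19, 40, 97]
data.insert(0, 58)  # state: [58, 12, 14, 19, 40, 97]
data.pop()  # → 97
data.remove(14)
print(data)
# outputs [58, 12, 19, 40]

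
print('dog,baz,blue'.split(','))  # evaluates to ['dog', 'baz', 'blue']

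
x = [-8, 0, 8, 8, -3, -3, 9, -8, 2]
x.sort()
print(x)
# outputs [-8, -8, -3, -3, 0, 2, 8, 8, 9]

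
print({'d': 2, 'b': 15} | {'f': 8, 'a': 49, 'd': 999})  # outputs {'d': 999, 'b': 15, 'f': 8, 'a': 49}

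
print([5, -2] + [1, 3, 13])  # [5, -2, 1, 3, 13]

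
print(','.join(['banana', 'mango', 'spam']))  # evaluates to banana,mango,spam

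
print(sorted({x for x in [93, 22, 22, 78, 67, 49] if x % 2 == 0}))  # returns [22, 78]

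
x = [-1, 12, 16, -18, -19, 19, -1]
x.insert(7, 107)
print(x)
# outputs [-1, 12, 16, -18, -19, 19, -1, 107]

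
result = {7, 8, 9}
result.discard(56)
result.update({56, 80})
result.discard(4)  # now {7, 8, 9, 56, 80}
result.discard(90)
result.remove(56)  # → {7, 8, 9, 80}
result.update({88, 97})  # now {7, 8, 9, 80, 88, 97}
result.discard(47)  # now {7, 8, 9, 80, 88, 97}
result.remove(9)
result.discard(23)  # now {7, 8, 80, 88, 97}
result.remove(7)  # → {8, 80, 88, 97}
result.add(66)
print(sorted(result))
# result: [8, 66, 80, 88, 97]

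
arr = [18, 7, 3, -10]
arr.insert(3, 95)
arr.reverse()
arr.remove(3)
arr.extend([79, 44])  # [-10, 95, 7, 18, 79, 44]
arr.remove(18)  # [-10, 95, 7, 79, 44]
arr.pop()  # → 44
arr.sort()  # [-10, 7, 79, 95]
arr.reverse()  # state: [95, 79, 7, -10]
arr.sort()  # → [-10, 7, 79, 95]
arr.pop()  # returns 95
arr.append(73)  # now [-10, 7, 79, 73]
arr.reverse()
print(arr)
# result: [73, 79, 7, -10]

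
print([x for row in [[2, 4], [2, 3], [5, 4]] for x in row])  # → [2, 4, 2, 3, 5, 4]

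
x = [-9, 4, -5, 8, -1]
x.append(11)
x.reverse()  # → [11, -1, 8, -5, 4, -9]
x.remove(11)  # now [-1, 8, -5, 4, -9]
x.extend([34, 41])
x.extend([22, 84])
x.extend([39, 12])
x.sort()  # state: [-9, -5, -1, 4, 8, 12, 22, 34, 39, 41, 84]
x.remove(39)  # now [-9, -5, -1, 4, 8, 12, 22, 34, 41, 84]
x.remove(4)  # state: [-9, -5, -1, 8, 12, 22, 34, 41, 84]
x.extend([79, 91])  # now [-9, -5, -1, 8, 12, 22, 34, 41, 84, 79, 91]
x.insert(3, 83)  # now [-9, -5, -1, 83, 8, 12, 22, 34, 41, 84, 79, 91]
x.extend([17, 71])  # [-9, -5, -1, 83, 8, 12, 22, 34, 41, 84, 79, 91, 17, 71]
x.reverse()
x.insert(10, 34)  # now [71, 17, 91, 79, 84, 41, 34, 22, 12, 8, 34, 83, -1, -5, -9]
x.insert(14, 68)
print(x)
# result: [71, 17, 91, 79, 84, 41, 34, 22, 12, 8, 34, 83, -1, -5, 68, -9]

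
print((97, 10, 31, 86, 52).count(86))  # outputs 1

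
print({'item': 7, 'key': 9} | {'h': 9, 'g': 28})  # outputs {'item': 7, 'key': 9, 'h': 9, 'g': 28}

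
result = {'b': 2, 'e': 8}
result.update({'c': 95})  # {'b': 2, 'e': 8, 'c': 95}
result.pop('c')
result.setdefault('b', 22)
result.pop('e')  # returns 8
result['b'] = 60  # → {'b': 60}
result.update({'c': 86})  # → {'b': 60, 'c': 86}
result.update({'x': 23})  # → {'b': 60, 'c': 86, 'x': 23}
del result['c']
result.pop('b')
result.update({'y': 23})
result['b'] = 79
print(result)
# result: {'x': 23, 'y': 23, 'b': 79}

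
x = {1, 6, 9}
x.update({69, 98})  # {1, 6, 9, 69, 98}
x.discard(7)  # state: {1, 6, 9, 69, 98}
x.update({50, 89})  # {1, 6, 9, 50, 69, 89, 98}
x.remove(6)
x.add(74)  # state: {1, 9, 50, 69, 74, 89, 98}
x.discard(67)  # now {1, 9, 50, 69, 74, 89, 98}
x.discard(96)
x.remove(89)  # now {1, 9, 50, 69, 74, 98}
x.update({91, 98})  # {1, 9, 50, 69, 74, 91, 98}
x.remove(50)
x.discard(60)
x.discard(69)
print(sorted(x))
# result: [1, 9, 74, 91, 98]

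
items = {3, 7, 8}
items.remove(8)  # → {3, 7}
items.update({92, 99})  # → {3, 7, 92, 99}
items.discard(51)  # {3, 7, 92, 99}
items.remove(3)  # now {7, 92, 99}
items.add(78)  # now {7, 78, 92, 99}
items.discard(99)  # {7, 78, 92}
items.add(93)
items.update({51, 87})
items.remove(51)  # {7, 78, 87, 92, 93}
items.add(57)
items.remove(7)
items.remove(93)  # {57, 78, 87, 92}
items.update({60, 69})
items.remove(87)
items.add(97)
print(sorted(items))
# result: [57, 60, 69, 78, 92, 97]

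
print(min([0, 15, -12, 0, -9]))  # -12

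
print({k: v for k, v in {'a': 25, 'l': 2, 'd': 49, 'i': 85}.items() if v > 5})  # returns {'a': 25, 'd': 49, 'i': 85}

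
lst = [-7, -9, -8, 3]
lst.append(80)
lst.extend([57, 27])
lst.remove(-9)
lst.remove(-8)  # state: [-7, 3, 80, 57, 27]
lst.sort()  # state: [-7, 3, 27, 57, 80]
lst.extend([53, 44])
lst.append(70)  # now [-7, 3, 27, 57, 80, 53, 44, 70]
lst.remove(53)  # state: [-7, 3, 27, 57, 80, 44, 70]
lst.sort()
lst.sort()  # [-7, 3, 27, 44, 57, 70, 80]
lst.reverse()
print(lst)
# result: [80, 70, 57, 44, 27, 3, -7]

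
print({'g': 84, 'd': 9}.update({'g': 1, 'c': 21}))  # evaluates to None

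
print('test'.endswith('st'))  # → True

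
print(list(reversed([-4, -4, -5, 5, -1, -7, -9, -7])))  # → [-7, -9, -7, -1, 5, -5, -4, -4]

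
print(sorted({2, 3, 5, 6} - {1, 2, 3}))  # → [5, 6]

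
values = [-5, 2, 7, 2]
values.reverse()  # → [2, 7, 2, -5]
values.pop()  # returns -5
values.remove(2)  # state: [7, 2]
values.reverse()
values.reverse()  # [7, 2]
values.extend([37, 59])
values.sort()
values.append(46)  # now [2, 7, 37, 59, 46]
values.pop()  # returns 46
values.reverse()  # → [59, 37, 7, 2]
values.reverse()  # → [2, 7, 37, 59]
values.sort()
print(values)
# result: [2, 7, 37, 59]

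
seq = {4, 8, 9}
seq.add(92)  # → {4, 8, 9, 92}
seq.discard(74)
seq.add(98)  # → {4, 8, 9, 92, 98}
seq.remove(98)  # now {4, 8, 9, 92}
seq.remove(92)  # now {4, 8, 9}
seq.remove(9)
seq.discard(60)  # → {4, 8}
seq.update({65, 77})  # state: {4, 8, 65, 77}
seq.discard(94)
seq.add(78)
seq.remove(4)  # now {8, 65, 77, 78}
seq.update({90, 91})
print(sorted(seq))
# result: [8, 65, 77, 78, 90, 91]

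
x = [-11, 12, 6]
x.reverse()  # [6, 12, -11]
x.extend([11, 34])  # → [6, 12, -11, 11, 34]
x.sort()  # [-11, 6, 11, 12, 34]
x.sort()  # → [-11, 6, 11, 12, 34]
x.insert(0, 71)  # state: [71, -11, 6, 11, 12, 34]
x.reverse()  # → [34, 12, 11, 6, -11, 71]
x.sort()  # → [-11, 6, 11, 12, 34, 71]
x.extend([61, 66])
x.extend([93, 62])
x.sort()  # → [-11, 6, 11, 12, 34, 61, 62, 66, 71, 93]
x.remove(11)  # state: [-11, 6, 12, 34, 61, 62, 66, 71, 93]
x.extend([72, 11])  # [-11, 6, 12, 34, 61, 62, 66, 71, 93, 72, 11]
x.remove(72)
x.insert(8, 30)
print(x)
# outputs [-11, 6, 12, 34, 61, 62, 66, 71, 30, 93, 11]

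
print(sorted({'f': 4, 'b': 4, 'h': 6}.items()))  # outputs [('b', 4), ('f', 4), ('h', 6)]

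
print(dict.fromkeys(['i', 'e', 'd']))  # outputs {'i': None, 'e': None, 'd': None}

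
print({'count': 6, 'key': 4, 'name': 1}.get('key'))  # 4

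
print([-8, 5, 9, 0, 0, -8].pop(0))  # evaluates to -8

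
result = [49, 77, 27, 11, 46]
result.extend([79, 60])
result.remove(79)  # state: [49, 77, 27, 11, 46, 60]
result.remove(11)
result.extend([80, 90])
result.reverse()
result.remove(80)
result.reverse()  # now [49, 77, 27, 46, 60, 90]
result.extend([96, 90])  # [49, 77, 27, 46, 60, 90, 96, 90]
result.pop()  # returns 90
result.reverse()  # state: [96, 90, 60, 46, 27, 77, 49]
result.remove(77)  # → [96, 90, 60, 46, 27, 49]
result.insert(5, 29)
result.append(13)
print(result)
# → [96, 90, 60, 46, 27, 29, 49, 13]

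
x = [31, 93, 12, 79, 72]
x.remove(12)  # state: [31, 93, 79, 72]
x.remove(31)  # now [93, 79, 72]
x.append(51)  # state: [93, 79, 72, 51]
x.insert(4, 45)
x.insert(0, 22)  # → [22, 93, 79, 72, 51, 45]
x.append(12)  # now [22, 93, 79, 72, 51, 45, 12]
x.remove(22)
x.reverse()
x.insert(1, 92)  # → [12, 92, 45, 51, 72, 79, 93]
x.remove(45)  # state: [12, 92, 51, 72, 79, 93]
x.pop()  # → 93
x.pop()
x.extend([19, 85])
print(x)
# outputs [12, 92, 51, 72, 19, 85]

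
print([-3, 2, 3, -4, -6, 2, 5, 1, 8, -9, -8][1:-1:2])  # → [2, -4, 2, 1, -9]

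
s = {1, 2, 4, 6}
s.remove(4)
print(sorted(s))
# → [1, 2, 6]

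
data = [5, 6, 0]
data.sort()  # [0, 5, 6]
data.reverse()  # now [6, 5, 0]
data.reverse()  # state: [0, 5, 6]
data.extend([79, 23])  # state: [0, 5, 6, 79, 23]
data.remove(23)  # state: [0, 5, 6, 79]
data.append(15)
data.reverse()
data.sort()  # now [0, 5, 6, 15, 79]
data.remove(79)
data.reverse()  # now [15, 6, 5, 0]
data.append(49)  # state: [15, 6, 5, 0, 49]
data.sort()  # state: [0, 5, 6, 15, 49]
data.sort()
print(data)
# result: [0, 5, 6, 15, 49]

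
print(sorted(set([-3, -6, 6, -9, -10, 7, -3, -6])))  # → [-10, -9, -6, -3, 6, 7]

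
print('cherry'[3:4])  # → r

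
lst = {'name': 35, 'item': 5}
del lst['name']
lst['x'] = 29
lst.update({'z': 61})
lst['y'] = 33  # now {'item': 5, 'x': 29, 'z': 61, 'y': 33}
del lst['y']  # {'item': 5, 'x': 29, 'z': 61}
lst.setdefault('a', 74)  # 74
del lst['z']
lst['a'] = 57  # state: {'item': 5, 'x': 29, 'a': 57}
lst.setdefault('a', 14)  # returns 57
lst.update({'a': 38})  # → {'item': 5, 'x': 29, 'a': 38}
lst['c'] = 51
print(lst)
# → {'item': 5, 'x': 29, 'a': 38, 'c': 51}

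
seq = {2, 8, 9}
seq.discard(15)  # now {2, 8, 9}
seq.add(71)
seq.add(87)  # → {2, 8, 9, 71, 87}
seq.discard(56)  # {2, 8, 9, 71, 87}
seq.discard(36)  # {2, 8, 9, 71, 87}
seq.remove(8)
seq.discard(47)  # {2, 9, 71, 87}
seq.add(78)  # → {2, 9, 71, 78, 87}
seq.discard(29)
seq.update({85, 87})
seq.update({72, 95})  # {2, 9, 71, 72, 78, 85, 87, 95}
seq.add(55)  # {2, 9, 55, 71, 72, 78, 85, 87, 95}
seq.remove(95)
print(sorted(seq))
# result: [2, 9, 55, 71, 72, 78, 85, 87]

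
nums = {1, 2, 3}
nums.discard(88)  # {1, 2, 3}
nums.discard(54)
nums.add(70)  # {1, 2, 3, 70}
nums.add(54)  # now {1, 2, 3, 54, 70}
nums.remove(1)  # {2, 3, 54, 70}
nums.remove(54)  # {2, 3, 70}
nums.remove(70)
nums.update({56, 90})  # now {2, 3, 56, 90}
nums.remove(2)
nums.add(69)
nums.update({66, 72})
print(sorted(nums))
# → [3, 56, 66, 69, 72, 90]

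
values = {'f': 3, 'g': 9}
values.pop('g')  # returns 9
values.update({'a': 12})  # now {'f': 3, 'a': 12}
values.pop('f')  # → 3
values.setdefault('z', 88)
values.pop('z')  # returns 88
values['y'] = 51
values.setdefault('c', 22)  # 22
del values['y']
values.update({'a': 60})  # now {'a': 60, 'c': 22}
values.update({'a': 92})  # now {'a': 92, 'c': 22}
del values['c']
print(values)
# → {'a': 92}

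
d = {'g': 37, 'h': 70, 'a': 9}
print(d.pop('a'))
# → 9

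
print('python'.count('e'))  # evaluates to 0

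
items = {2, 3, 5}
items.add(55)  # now {2, 3, 5, 55}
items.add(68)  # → {2, 3, 5, 55, 68}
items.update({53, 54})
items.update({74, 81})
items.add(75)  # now {2, 3, 5, 53, 54, 55, 68, 74, 75, 81}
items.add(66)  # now {2, 3, 5, 53, 54, 55, 66, 68, 74, 75, 81}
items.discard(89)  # {2, 3, 5, 53, 54, 55, 66, 68, 74, 75, 81}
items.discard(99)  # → {2, 3, 5, 53, 54, 55, 66, 68, 74, 75, 81}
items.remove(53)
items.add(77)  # {2, 3, 5, 54, 55, 66, 68, 74, 75, 77, 81}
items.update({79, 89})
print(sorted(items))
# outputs [2, 3, 5, 54, 55, 66, 68, 74, 75, 77, 79, 81, 89]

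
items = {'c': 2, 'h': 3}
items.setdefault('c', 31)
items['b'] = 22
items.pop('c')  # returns 2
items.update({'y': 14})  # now {'h': 3, 'b': 22, 'y': 14}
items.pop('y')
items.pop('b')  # 22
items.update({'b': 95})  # {'h': 3, 'b': 95}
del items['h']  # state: {'b': 95}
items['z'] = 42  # {'b': 95, 'z': 42}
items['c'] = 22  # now {'b': 95, 'z': 42, 'c': 22}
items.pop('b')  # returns 95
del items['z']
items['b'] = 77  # {'c': 22, 'b': 77}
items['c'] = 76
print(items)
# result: {'c': 76, 'b': 77}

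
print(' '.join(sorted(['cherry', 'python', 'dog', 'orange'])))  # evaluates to cherry dog orange python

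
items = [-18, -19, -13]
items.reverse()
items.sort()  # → [-19, -18, -13]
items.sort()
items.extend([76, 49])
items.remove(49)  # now [-19, -18, -13, 76]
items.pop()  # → 76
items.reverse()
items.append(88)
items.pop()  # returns 88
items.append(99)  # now [-13, -18, -19, 99]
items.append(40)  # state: [-13, -18, -19, 99, 40]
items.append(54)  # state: [-13, -18, -19, 99, 40, 54]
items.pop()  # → 54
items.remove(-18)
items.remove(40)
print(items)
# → [-13, -19, 99]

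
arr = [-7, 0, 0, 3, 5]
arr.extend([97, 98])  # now [-7, 0, 0, 3, 5, 97, 98]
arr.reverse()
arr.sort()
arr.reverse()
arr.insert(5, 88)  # [98, 97, 5, 3, 0, 88, 0, -7]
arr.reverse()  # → [-7, 0, 88, 0, 3, 5, 97, 98]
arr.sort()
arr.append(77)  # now [-7, 0, 0, 3, 5, 88, 97, 98, 77]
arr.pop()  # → 77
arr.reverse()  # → [98, 97, 88, 5, 3, 0, 0, -7]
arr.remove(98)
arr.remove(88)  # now [97, 5, 3, 0, 0, -7]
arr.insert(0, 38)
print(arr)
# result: [38, 97, 5, 3, 0, 0, -7]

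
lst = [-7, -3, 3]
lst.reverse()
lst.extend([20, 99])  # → [3, -3, -7, 20, 99]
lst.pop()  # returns 99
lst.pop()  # 20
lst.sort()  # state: [-7, -3, 3]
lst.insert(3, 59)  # [-7, -3, 3, 59]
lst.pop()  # 59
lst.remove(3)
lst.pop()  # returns -3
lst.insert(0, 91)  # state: [91, -7]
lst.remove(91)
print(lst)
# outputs [-7]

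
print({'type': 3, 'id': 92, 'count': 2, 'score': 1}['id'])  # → 92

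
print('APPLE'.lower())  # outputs apple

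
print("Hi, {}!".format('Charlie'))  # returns Hi, Charlie!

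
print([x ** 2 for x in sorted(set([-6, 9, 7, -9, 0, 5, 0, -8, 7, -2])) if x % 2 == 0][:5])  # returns [64, 36, 4, 0]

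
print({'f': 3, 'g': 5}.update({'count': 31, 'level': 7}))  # None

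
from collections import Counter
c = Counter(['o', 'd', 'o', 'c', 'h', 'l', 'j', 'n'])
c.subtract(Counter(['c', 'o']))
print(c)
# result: Counter({'o': 1, 'd': 1, 'h': 1, 'l': 1, 'j': 1, 'n': 1, 'c': 0})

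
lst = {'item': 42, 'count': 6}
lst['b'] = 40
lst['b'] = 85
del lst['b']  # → {'item': 42, 'count': 6}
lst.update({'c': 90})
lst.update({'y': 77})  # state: {'item': 42, 'count': 6, 'c': 90, 'y': 77}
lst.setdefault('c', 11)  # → 90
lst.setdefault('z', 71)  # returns 71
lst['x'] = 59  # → {'item': 42, 'count': 6, 'c': 90, 'y': 77, 'z': 71, 'x': 59}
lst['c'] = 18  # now {'item': 42, 'count': 6, 'c': 18, 'y': 77, 'z': 71, 'x': 59}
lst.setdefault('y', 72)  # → 77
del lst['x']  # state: {'item': 42, 'count': 6, 'c': 18, 'y': 77, 'z': 71}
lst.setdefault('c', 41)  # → 18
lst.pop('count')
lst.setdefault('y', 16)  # 77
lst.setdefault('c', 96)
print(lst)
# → {'item': 42, 'c': 18, 'y': 77, 'z': 71}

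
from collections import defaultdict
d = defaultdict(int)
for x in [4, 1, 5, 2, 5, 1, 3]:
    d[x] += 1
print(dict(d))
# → {4: 1, 1: 2, 5: 2, 2: 1, 3: 1}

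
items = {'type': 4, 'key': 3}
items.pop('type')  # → 4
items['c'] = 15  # {'key': 3, 'c': 15}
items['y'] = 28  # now {'key': 3, 'c': 15, 'y': 28}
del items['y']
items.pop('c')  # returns 15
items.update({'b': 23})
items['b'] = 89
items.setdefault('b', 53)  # 89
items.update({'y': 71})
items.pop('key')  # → 3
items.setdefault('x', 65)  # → 65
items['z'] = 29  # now {'b': 89, 'y': 71, 'x': 65, 'z': 29}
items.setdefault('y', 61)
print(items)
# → {'b': 89, 'y': 71, 'x': 65, 'z': 29}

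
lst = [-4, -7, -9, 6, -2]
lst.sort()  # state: [-9, -7, -4, -2, 6]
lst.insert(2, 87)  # [-9, -7, 87, -4, -2, 6]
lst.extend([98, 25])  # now [-9, -7, 87, -4, -2, 6, 98, 25]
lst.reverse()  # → [25, 98, 6, -2, -4, 87, -7, -9]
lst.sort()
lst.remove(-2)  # [-9, -7, -4, 6, 25, 87, 98]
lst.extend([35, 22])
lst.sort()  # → [-9, -7, -4, 6, 22, 25, 35, 87, 98]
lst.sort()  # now [-9, -7, -4, 6, 22, 25, 35, 87, 98]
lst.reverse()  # [98, 87, 35, 25, 22, 6, -4, -7, -9]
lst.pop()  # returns -9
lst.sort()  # [-7, -4, 6, 22, 25, 35, 87, 98]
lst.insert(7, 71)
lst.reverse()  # [98, 71, 87, 35, 25, 22, 6, -4, -7]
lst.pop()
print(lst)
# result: [98, 71, 87, 35, 25, 22, 6, -4]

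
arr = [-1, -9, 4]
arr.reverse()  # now [4, -9, -1]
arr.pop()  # -1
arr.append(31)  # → [4, -9, 31]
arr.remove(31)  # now [4, -9]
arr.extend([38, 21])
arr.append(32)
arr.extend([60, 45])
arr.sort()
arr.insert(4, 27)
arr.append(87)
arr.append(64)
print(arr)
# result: [-9, 4, 21, 32, 27, 38, 45, 60, 87, 64]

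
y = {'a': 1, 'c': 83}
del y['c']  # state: {'a': 1}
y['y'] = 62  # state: {'a': 1, 'y': 62}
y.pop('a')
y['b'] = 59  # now {'y': 62, 'b': 59}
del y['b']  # {'y': 62}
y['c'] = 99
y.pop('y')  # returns 62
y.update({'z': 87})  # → {'c': 99, 'z': 87}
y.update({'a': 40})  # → {'c': 99, 'z': 87, 'a': 40}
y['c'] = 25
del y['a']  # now {'c': 25, 'z': 87}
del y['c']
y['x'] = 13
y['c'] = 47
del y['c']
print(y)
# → {'z': 87, 'x': 13}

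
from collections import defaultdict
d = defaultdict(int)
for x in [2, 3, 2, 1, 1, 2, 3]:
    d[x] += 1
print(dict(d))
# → {2: 3, 3: 2, 1: 2}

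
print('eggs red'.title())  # Eggs Red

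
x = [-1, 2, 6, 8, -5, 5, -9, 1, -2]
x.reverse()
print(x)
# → [-2, 1, -9, 5, -5, 8, 6, 2, -1]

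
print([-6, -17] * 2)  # [-6, -17, -6, -17]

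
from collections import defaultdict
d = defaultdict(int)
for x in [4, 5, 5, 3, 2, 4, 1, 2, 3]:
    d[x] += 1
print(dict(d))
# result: {4: 2, 5: 2, 3: 2, 2: 2, 1: 1}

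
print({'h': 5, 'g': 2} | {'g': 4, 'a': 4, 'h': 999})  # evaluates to {'h': 999, 'g': 4, 'a': 4}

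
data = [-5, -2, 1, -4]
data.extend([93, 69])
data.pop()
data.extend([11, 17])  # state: [-5, -2, 1, -4, 93, 11, 17]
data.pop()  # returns 17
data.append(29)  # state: [-5, -2, 1, -4, 93, 11, 29]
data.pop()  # 29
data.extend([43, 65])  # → [-5, -2, 1, -4, 93, 11, 43, 65]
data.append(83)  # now [-5, -2, 1, -4, 93, 11, 43, 65, 83]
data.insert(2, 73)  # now [-5, -2, 73, 1, -4, 93, 11, 43, 65, 83]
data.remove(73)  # [-5, -2, 1, -4, 93, 11, 43, 65, 83]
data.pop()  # 83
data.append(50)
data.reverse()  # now [50, 65, 43, 11, 93, -4, 1, -2, -5]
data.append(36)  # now [50, 65, 43, 11, 93, -4, 1, -2, -5, 36]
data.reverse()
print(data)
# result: [36, -5, -2, 1, -4, 93, 11, 43, 65, 50]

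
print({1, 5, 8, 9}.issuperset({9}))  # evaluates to True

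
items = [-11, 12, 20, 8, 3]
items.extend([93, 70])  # [-11, 12, 20, 8, 3, 93, 70]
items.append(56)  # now [-11, 12, 20, 8, 3, 93, 70, 56]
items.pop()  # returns 56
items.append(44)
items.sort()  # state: [-11, 3, 8, 12, 20, 44, 70, 93]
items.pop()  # 93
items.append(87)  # [-11, 3, 8, 12, 20, 44, 70, 87]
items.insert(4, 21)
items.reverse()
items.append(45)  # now [87, 70, 44, 20, 21, 12, 8, 3, -11, 45]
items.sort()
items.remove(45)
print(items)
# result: [-11, 3, 8, 12, 20, 21, 44, 70, 87]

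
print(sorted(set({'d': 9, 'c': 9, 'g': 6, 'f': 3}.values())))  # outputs [3, 6, 9]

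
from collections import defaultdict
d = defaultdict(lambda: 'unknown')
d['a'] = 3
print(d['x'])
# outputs unknown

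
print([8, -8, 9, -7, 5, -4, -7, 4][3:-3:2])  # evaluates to [-7]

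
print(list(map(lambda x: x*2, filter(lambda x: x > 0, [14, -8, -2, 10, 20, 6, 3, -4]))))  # [28, 20, 40, 12, 6]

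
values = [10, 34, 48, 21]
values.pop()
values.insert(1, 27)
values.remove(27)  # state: [10, 34, 48]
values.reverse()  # [48, 34, 10]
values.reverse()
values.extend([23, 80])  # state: [10, 34, 48, 23, 80]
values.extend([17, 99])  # [10, 34, 48, 23, 80, 17, 99]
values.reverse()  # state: [99, 17, 80, 23, 48, 34, 10]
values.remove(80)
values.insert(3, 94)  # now [99, 17, 23, 94, 48, 34, 10]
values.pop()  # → 10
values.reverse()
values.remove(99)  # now [34, 48, 94, 23, 17]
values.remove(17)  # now [34, 48, 94, 23]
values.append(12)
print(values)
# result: [34, 48, 94, 23, 12]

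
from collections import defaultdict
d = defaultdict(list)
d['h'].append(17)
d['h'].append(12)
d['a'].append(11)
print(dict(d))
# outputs {'h': [17, 12], 'a': [11]}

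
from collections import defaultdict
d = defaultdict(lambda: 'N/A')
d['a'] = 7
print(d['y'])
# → N/A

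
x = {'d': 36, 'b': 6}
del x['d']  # {'b': 6}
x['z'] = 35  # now {'b': 6, 'z': 35}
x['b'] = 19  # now {'b': 19, 'z': 35}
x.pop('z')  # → 35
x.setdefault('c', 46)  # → 46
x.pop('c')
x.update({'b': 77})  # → {'b': 77}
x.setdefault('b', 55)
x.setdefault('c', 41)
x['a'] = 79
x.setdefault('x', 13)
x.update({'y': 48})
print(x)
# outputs {'b': 77, 'c': 41, 'a': 79, 'x': 13, 'y': 48}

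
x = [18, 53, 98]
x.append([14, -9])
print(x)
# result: [18, 53, 98, [14, -9]]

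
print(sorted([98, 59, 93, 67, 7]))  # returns [7, 59, 67, 93, 98]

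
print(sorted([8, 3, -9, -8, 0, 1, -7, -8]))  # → [-9, -8, -8, -7, 0, 1, 3, 8]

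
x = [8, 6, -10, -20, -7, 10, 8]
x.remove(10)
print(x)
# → [8, 6, -10, -20, -7, 8]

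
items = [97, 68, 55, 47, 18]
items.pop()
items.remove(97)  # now [68, 55, 47]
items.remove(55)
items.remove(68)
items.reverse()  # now [47]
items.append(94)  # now [47, 94]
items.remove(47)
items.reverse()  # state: [94]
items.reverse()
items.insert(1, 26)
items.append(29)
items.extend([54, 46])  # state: [94, 26, 29, 54, 46]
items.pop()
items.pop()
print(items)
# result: [94, 26, 29]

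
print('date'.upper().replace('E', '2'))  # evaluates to DAT2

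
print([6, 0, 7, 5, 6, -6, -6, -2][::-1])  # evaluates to [-2, -6, -6, 6, 5, 7, 0, 6]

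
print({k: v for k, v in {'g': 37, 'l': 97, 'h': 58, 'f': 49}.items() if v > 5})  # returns {'g': 37, 'l': 97, 'h': 58, 'f': 49}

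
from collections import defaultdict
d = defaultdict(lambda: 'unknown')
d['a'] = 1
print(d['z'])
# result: unknown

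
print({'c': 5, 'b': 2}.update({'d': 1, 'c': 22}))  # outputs None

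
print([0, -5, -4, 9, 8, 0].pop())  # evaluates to 0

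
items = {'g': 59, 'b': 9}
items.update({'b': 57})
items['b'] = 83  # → {'g': 59, 'b': 83}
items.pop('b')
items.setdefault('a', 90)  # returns 90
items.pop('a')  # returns 90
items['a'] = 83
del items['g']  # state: {'a': 83}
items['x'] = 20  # {'a': 83, 'x': 20}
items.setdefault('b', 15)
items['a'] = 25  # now {'a': 25, 'x': 20, 'b': 15}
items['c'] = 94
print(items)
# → {'a': 25, 'x': 20, 'b': 15, 'c': 94}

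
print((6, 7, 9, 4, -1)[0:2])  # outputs (6, 7)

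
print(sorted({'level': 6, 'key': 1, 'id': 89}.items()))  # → [('id', 89), ('key', 1), ('level', 6)]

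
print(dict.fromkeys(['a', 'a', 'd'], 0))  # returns {'a': 0, 'd': 0}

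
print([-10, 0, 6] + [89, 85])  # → [-10, 0, 6, 89, 85]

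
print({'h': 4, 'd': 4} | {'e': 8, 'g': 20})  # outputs {'h': 4, 'd': 4, 'e': 8, 'g': 20}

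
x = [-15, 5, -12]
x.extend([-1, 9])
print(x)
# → [-15, 5, -12, -1, 9]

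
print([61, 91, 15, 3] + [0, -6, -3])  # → [61, 91, 15, 3, 0, -6, -3]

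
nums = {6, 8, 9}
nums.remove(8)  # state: {6, 9}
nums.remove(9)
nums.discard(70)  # {6}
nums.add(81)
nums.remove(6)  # {81}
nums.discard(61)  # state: {81}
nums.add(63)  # {63, 81}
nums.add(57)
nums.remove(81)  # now {57, 63}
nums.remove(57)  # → {63}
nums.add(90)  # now {63, 90}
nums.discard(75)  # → {63, 90}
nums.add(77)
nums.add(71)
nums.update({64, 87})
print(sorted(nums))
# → [63, 64, 71, 77, 87, 90]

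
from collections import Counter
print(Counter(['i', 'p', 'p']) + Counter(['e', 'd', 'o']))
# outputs Counter({'p': 2, 'i': 1, 'e': 1, 'd': 1, 'o': 1})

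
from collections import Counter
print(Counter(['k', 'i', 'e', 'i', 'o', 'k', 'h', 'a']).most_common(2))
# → [('k', 2), ('i', 2)]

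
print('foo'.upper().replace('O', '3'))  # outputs F33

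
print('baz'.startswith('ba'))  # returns True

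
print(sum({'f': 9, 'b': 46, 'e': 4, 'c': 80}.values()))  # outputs 139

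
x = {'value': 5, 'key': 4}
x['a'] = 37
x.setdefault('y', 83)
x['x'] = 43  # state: {'value': 5, 'key': 4, 'a': 37, 'y': 83, 'x': 43}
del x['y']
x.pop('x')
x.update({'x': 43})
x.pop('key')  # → 4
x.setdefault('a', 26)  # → 37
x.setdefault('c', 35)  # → 35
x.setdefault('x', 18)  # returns 43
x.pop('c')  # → 35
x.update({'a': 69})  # {'value': 5, 'a': 69, 'x': 43}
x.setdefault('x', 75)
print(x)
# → {'value': 5, 'a': 69, 'x': 43}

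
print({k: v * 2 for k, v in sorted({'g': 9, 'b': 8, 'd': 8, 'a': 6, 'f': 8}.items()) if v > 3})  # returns {'a': 12, 'b': 16, 'd': 16, 'f': 16, 'g': 18}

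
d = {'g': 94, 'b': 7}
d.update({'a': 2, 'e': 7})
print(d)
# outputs {'g': 94, 'b': 7, 'a': 2, 'e': 7}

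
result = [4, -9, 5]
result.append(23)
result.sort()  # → [-9, 4, 5, 23]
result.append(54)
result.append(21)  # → [-9, 4, 5, 23, 54, 21]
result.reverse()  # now [21, 54, 23, 5, 4, -9]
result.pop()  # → -9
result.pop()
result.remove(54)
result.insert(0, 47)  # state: [47, 21, 23, 5]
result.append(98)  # [47, 21, 23, 5, 98]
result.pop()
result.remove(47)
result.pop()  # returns 5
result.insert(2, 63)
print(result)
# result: [21, 23, 63]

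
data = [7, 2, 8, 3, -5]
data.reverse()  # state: [-5, 3, 8, 2, 7]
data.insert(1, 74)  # [-5, 74, 3, 8, 2, 7]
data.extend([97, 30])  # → [-5, 74, 3, 8, 2, 7, 97, 30]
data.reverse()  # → [30, 97, 7, 2, 8, 3, 74, -5]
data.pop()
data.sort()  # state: [2, 3, 7, 8, 30, 74, 97]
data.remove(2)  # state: [3, 7, 8, 30, 74, 97]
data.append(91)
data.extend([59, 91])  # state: [3, 7, 8, 30, 74, 97, 91, 59, 91]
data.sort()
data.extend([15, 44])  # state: [3, 7, 8, 30, 59, 74, 91, 91, 97, 15, 44]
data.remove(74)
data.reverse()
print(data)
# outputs [44, 15, 97, 91, 91, 59, 30, 8, 7, 3]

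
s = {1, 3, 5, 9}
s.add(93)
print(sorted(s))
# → [1, 3, 5, 9, 93]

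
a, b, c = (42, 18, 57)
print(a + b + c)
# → 117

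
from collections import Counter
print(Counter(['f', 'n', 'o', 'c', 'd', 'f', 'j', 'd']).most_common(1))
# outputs [('f', 2)]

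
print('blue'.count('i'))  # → 0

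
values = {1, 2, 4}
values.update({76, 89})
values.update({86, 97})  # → {1, 2, 4, 76, 86, 89, 97}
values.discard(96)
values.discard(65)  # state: {1, 2, 4, 76, 86, 89, 97}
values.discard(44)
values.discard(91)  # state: {1, 2, 4, 76, 86, 89, 97}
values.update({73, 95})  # {1, 2, 4, 73, 76, 86, 89, 95, 97}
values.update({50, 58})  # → {1, 2, 4, 50, 58, 73, 76, 86, 89, 95, 97}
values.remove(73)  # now {1, 2, 4, 50, 58, 76, 86, 89, 95, 97}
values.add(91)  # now {1, 2, 4, 50, 58, 76, 86, 89, 91, 95, 97}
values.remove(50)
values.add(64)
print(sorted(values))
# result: [1, 2, 4, 58, 64, 76, 86, 89, 91, 95, 97]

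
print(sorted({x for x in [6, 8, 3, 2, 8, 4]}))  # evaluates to [2, 3, 4, 6, 8]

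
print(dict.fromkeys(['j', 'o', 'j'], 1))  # {'j': 1, 'o': 1}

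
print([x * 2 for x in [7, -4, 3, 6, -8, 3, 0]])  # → [14, -8, 6, 12, -16, 6, 0]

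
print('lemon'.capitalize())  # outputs Lemon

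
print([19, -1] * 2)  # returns [19, -1, 19, -1]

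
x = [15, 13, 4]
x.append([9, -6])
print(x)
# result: [15, 13, 4, [9, -6]]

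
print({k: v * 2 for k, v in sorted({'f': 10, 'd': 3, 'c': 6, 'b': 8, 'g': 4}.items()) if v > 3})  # {'b': 16, 'c': 12, 'f': 20, 'g': 8}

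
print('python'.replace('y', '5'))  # p5thon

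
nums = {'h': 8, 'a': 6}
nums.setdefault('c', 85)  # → 85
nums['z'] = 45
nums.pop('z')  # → 45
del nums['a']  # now {'h': 8, 'c': 85}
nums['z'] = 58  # {'h': 8, 'c': 85, 'z': 58}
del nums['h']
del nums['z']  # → {'c': 85}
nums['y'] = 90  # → {'c': 85, 'y': 90}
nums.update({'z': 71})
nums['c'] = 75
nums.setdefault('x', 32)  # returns 32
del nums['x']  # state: {'c': 75, 'y': 90, 'z': 71}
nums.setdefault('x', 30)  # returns 30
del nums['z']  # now {'c': 75, 'y': 90, 'x': 30}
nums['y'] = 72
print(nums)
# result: {'c': 75, 'y': 72, 'x': 30}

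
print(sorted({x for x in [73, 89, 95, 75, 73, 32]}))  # [32, 73, 75, 89, 95]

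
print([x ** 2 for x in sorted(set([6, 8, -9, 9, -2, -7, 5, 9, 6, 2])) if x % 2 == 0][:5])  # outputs [4, 4, 36, 64]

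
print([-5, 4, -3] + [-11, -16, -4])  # [-5, 4, -3, -11, -16, -4]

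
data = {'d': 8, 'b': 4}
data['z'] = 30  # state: {'d': 8, 'b': 4, 'z': 30}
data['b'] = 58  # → {'d': 8, 'b': 58, 'z': 30}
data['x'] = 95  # {'d': 8, 'b': 58, 'z': 30, 'x': 95}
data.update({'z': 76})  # {'d': 8, 'b': 58, 'z': 76, 'x': 95}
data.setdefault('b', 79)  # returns 58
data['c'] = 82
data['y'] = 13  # {'d': 8, 'b': 58, 'z': 76, 'x': 95, 'c': 82, 'y': 13}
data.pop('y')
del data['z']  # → {'d': 8, 'b': 58, 'x': 95, 'c': 82}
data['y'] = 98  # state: {'d': 8, 'b': 58, 'x': 95, 'c': 82, 'y': 98}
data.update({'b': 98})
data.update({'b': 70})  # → {'d': 8, 'b': 70, 'x': 95, 'c': 82, 'y': 98}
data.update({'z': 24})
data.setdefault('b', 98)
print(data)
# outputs {'d': 8, 'b': 70, 'x': 95, 'c': 82, 'y': 98, 'z': 24}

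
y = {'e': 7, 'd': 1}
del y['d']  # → {'e': 7}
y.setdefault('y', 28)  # 28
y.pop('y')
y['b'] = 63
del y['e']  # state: {'b': 63}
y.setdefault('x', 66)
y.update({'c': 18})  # {'b': 63, 'x': 66, 'c': 18}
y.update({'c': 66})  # {'b': 63, 'x': 66, 'c': 66}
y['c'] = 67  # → {'b': 63, 'x': 66, 'c': 67}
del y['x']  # {'b': 63, 'c': 67}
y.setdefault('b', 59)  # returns 63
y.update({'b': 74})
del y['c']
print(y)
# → {'b': 74}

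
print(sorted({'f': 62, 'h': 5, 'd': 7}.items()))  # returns [('d', 7), ('f', 62), ('h', 5)]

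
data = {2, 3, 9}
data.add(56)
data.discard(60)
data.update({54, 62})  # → {2, 3, 9, 54, 56, 62}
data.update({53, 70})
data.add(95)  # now {2, 3, 9, 53, 54, 56, 62, 70, 95}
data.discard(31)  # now {2, 3, 9, 53, 54, 56, 62, 70, 95}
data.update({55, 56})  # {2, 3, 9, 53, 54, 55, 56, 62, 70, 95}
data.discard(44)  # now {2, 3, 9, 53, 54, 55, 56, 62, 70, 95}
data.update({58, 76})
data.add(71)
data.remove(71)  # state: {2, 3, 9, 53, 54, 55, 56, 58, 62, 70, 76, 95}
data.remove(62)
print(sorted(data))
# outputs [2, 3, 9, 53, 54, 55, 56, 58, 70, 76, 95]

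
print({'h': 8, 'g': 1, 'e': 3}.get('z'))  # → None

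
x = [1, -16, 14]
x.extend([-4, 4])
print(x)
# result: [1, -16, 14, -4, 4]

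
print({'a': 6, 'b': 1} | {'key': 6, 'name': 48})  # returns {'a': 6, 'b': 1, 'key': 6, 'name': 48}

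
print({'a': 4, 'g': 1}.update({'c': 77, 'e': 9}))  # None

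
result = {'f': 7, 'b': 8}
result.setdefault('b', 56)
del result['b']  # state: {'f': 7}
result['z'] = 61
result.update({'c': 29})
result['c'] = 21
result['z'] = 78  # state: {'f': 7, 'z': 78, 'c': 21}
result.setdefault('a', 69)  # 69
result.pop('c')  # 21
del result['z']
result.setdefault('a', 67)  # 69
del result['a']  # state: {'f': 7}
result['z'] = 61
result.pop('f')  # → 7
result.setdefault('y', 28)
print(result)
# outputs {'z': 61, 'y': 28}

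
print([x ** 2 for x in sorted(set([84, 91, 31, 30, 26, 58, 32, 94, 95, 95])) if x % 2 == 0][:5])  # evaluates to [676, 900, 1024, 3364, 7056]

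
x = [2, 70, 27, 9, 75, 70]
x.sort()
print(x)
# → [2, 9, 27, 70, 70, 75]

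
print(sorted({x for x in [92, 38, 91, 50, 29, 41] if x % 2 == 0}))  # [38, 50, 92]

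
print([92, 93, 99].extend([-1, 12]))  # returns None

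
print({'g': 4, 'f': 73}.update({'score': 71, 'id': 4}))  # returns None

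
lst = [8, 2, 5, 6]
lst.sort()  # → [2, 5, 6, 8]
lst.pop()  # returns 8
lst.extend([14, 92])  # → [2, 5, 6, 14, 92]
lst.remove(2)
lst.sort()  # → [5, 6, 14, 92]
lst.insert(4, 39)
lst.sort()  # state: [5, 6, 14, 39, 92]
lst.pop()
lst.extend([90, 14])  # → [5, 6, 14, 39, 90, 14]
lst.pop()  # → 14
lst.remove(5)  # [6, 14, 39, 90]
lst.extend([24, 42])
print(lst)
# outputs [6, 14, 39, 90, 24, 42]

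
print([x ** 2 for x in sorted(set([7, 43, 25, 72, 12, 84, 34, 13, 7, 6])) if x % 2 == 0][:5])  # [36, 144, 1156, 5184, 7056]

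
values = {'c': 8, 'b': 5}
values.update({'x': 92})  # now {'c': 8, 'b': 5, 'x': 92}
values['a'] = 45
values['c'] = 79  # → {'c': 79, 'b': 5, 'x': 92, 'a': 45}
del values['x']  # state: {'c': 79, 'b': 5, 'a': 45}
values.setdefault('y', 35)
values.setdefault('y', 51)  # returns 35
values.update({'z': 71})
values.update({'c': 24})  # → {'c': 24, 'b': 5, 'a': 45, 'y': 35, 'z': 71}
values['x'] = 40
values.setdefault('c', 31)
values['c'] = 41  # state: {'c': 41, 'b': 5, 'a': 45, 'y': 35, 'z': 71, 'x': 40}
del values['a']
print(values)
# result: {'c': 41, 'b': 5, 'y': 35, 'z': 71, 'x': 40}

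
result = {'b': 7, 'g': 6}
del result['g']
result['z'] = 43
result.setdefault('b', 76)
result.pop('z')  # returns 43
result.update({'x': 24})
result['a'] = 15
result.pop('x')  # 24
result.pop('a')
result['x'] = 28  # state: {'b': 7, 'x': 28}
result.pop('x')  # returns 28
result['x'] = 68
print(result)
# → {'b': 7, 'x': 68}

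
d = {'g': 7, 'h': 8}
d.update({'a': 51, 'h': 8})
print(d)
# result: {'g': 7, 'h': 8, 'a': 51}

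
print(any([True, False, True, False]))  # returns True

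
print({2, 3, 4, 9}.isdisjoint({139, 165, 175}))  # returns True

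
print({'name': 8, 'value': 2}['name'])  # 8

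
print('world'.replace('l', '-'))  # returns wor-d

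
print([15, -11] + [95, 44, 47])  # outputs [15, -11, 95, 44, 47]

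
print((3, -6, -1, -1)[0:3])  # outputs (3, -6, -1)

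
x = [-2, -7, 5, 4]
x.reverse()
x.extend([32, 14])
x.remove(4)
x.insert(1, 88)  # [5, 88, -7, -2, 32, 14]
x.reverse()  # [14, 32, -2, -7, 88, 5]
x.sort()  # [-7, -2, 5, 14, 32, 88]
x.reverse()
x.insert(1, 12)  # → [88, 12, 32, 14, 5, -2, -7]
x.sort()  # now [-7, -2, 5, 12, 14, 32, 88]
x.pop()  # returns 88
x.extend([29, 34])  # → [-7, -2, 5, 12, 14, 32, 29, 34]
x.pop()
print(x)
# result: [-7, -2, 5, 12, 14, 32, 29]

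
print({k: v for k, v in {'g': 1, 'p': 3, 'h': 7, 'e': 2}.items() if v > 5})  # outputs {'h': 7}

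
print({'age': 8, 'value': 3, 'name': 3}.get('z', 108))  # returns 108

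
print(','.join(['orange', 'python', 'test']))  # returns orange,python,test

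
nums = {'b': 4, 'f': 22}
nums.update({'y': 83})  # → {'b': 4, 'f': 22, 'y': 83}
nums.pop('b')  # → 4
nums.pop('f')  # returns 22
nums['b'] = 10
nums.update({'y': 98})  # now {'y': 98, 'b': 10}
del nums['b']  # {'y': 98}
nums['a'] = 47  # {'y': 98, 'a': 47}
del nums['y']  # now {'a': 47}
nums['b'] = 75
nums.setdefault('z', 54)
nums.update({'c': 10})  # {'a': 47, 'b': 75, 'z': 54, 'c': 10}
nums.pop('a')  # 47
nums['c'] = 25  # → {'b': 75, 'z': 54, 'c': 25}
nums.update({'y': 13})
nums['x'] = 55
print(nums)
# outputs {'b': 75, 'z': 54, 'c': 25, 'y': 13, 'x': 55}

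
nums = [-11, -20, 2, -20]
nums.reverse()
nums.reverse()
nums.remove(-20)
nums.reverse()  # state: [-20, 2, -11]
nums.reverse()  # [-11, 2, -20]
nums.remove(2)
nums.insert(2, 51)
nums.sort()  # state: [-20, -11, 51]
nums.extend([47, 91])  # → [-20, -11, 51, 47, 91]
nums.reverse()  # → [91, 47, 51, -11, -20]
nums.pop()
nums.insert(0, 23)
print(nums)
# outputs [23, 91, 47, 51, -11]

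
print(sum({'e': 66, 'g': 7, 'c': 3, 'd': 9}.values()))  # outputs 85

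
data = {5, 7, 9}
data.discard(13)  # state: {5, 7, 9}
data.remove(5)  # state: {7, 9}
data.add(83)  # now {7, 9, 83}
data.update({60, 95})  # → {7, 9, 60, 83, 95}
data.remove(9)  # {7, 60, 83, 95}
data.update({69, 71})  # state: {7, 60, 69, 71, 83, 95}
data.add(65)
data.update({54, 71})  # {7, 54, 60, 65, 69, 71, 83, 95}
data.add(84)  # {7, 54, 60, 65, 69, 71, 83, 84, 95}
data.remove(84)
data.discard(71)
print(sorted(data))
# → [7, 54, 60, 65, 69, 83, 95]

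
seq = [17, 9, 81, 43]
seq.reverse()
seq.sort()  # [9, 17, 43, 81]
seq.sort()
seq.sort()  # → [9, 17, 43, 81]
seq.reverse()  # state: [81, 43, 17, 9]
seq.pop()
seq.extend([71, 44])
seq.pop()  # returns 44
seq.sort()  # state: [17, 43, 71, 81]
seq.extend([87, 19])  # [17, 43, 71, 81, 87, 19]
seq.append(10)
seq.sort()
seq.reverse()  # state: [87, 81, 71, 43, 19, 17, 10]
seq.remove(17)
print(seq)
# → [87, 81, 71, 43, 19, 10]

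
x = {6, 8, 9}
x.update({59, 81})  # {6, 8, 9, 59, 81}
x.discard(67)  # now {6, 8, 9, 59, 81}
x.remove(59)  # {6, 8, 9, 81}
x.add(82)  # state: {6, 8, 9, 81, 82}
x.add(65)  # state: {6, 8, 9, 65, 81, 82}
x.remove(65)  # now {6, 8, 9, 81, 82}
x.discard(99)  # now {6, 8, 9, 81, 82}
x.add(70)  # {6, 8, 9, 70, 81, 82}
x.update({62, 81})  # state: {6, 8, 9, 62, 70, 81, 82}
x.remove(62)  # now {6, 8, 9, 70, 81, 82}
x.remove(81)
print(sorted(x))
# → [6, 8, 9, 70, 82]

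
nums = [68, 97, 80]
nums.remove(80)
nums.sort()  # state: [68, 97]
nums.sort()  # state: [68, 97]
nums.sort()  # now [68, 97]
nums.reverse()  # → [97, 68]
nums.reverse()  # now [68, 97]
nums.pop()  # 97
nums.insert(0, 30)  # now [30, 68]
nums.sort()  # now [30, 68]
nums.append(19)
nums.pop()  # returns 19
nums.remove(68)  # [30]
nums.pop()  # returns 30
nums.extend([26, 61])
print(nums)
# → [26, 61]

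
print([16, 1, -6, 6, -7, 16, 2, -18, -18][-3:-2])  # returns [2]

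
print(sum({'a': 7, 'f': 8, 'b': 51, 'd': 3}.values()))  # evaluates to 69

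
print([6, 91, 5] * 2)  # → [6, 91, 5, 6, 91, 5]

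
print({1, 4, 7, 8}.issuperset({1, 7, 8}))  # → True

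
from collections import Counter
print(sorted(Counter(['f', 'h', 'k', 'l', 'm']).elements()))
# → ['f', 'h', 'k', 'l', 'm']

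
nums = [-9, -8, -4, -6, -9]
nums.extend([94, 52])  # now [-9, -8, -4, -6, -9, 94, 52]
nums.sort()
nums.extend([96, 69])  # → [-9, -9, -8, -6, -4, 52, 94, 96, 69]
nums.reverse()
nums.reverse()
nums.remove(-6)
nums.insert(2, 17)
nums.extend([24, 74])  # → [-9, -9, 17, -8, -4, 52, 94, 96, 69, 24, 74]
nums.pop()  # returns 74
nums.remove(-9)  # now [-9, 17, -8, -4, 52, 94, 96, 69, 24]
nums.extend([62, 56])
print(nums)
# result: [-9, 17, -8, -4, 52, 94, 96, 69, 24, 62, 56]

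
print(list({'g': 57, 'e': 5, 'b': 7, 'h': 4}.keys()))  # ['g', 'e', 'b', 'h']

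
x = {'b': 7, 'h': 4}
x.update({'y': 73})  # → {'b': 7, 'h': 4, 'y': 73}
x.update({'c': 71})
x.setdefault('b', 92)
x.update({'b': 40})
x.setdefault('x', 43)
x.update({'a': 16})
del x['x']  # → {'b': 40, 'h': 4, 'y': 73, 'c': 71, 'a': 16}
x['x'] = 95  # {'b': 40, 'h': 4, 'y': 73, 'c': 71, 'a': 16, 'x': 95}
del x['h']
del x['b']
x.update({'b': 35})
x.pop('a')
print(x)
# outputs {'y': 73, 'c': 71, 'x': 95, 'b': 35}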